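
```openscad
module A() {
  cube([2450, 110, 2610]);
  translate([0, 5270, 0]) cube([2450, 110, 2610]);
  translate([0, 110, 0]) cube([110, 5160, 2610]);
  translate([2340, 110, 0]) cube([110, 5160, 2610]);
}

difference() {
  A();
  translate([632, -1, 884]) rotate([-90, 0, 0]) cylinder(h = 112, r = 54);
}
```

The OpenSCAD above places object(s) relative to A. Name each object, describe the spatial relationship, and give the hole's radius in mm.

The subtracted cylinder has r = 54 mm.

A is a house frame. The house frame has a circular hole through its front wall. The hole's radius is 54 mm.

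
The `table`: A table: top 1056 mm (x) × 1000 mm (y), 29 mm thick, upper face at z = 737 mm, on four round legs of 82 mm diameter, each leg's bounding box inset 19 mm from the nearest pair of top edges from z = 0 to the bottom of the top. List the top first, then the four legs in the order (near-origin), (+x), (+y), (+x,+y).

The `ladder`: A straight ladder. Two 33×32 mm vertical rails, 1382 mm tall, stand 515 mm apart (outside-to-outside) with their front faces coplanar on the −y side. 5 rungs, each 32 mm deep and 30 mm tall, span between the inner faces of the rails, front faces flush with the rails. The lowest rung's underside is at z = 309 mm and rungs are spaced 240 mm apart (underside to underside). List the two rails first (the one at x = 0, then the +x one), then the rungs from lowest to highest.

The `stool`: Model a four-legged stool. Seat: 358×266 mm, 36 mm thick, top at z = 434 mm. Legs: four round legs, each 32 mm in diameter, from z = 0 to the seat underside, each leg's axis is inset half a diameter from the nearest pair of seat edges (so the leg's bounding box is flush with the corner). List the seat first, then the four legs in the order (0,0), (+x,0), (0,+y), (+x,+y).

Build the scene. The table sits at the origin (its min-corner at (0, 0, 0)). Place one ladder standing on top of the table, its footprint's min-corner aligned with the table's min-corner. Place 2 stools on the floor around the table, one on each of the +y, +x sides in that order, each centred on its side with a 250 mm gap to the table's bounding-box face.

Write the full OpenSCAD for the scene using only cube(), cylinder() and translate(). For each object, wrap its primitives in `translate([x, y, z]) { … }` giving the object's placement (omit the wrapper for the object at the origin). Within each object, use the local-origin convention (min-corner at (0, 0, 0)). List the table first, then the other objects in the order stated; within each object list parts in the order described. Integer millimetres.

translate([0, 0, 708]) cube([1056, 1000, 29]);
translate([60, 60, 0]) cylinder(h = 708, r = 41);
translate([996, 60, 0]) cylinder(h = 708, r = 41);
translate([60, 940, 0]) cylinder(h = 708, r = 41);
translate([996, 940, 0]) cylinder(h = 708, r = 41);
translate([0, 0, 737]) {
  cube([33, 32, 1382]);
  translate([482, 0, 0]) cube([33, 32, 1382]);
  translate([33, 0, 309]) cube([449, 32, 30]);
  translate([33, 0, 549]) cube([449, 32, 30]);
  translate([33, 0, 789]) cube([449, 32, 30]);
  translate([33, 0, 1029]) cube([449, 32, 30]);
  translate([33, 0, 1269]) cube([449, 32, 30]);
}
translate([349, 1250, 0]) {
  translate([0, 0, 398]) cube([358, 266, 36]);
  translate([16, 16, 0]) cylinder(h = 398, r = 16);
  translate([342, 16, 0]) cylinder(h = 398, r = 16);
  translate([16, 250, 0]) cylinder(h = 398, r = 16);
  translate([342, 250, 0]) cylinder(h = 398, r = 16);
}
translate([1306, 367, 0]) {
  translate([0, 0, 398]) cube([358, 266, 36]);
  translate([16, 16, 0]) cylinder(h = 398, r = 16);
  translate([342, 16, 0]) cylinder(h = 398, r = 16);
  translate([16, 250, 0]) cylinder(h = 398, r = 16);
  translate([342, 250, 0]) cylinder(h = 398, r = 16);
}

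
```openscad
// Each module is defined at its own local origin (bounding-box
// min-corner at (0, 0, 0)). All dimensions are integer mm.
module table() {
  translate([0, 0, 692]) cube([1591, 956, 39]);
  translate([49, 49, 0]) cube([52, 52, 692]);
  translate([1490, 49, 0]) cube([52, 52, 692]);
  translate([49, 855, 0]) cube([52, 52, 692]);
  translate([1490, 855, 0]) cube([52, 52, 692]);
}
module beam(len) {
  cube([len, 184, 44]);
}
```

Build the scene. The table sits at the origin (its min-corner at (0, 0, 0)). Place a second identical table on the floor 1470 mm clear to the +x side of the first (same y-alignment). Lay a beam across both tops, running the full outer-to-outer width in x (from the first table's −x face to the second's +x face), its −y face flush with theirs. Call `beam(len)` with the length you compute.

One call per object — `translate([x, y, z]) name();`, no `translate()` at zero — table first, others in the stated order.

table();
translate([3061, 0, 0]) table();
translate([0, 0, 731]) beam(4652);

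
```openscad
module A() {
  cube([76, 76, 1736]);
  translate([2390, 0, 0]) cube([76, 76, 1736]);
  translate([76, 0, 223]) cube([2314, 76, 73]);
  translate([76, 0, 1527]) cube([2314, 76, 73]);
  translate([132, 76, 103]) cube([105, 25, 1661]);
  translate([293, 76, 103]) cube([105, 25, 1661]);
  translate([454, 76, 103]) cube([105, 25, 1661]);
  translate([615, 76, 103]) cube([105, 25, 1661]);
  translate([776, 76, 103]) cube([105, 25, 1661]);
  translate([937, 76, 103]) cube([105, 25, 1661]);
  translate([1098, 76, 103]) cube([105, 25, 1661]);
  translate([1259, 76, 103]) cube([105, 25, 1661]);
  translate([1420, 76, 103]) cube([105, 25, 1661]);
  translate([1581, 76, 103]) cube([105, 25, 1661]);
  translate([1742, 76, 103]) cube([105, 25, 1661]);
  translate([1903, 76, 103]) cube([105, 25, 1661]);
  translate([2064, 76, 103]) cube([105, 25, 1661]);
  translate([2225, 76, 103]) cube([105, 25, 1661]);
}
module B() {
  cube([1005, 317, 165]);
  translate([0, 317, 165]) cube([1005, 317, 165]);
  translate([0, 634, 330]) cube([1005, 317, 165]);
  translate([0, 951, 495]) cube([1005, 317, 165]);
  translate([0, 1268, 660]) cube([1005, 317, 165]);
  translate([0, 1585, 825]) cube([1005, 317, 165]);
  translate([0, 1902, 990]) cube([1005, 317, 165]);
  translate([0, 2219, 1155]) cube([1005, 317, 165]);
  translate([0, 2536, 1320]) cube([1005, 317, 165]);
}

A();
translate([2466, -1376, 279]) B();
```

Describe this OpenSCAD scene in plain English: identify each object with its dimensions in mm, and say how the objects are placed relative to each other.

A is a fence section. Two 76×76 mm posts, 1736 mm tall, stand on the floor with a clear span of 2314 mm between their inner faces. Two horizontal rails of 76×73 mm section span the gap between the posts with their undersides at z = 223 mm and z = 1527 mm, flush with the posts' −y face. 14 pickets, each 105 mm wide, 25 mm thick and 1661 mm tall, are fixed to the +y face of the rails with their bottoms at z = 103 mm, evenly spaced across the span with equal gaps (rounded down to the nearest mm) at the −x end and between each pair — any rounding remainder accumulates at the +x end.

B is a straight staircase of 9 solid steps. Each step is 1005 mm wide (x), 317 mm deep (y, the going) and 165 mm tall (the rise). The first step rests on the floor; each subsequent step sits one going further in +y and one rise higher in +z, directly behind and above the previous step with no overlap.

The staircase is beside the fence section with their tops flush at z = 1764.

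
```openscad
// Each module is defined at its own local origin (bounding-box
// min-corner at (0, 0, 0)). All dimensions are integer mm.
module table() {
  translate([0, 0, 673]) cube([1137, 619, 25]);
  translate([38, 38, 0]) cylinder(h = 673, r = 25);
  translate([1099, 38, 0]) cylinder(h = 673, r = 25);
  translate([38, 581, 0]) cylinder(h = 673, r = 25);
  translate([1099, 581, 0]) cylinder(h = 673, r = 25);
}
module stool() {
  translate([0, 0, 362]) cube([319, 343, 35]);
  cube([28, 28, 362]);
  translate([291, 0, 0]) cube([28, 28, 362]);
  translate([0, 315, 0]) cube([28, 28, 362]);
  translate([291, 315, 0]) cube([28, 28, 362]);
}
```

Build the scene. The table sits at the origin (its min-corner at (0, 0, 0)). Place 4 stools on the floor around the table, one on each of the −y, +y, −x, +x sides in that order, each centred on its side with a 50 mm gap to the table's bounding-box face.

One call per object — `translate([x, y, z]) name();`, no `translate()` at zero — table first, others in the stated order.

table();
translate([409, -393, 0]) stool();
translate([409, 669, 0]) stool();
translate([-369, 138, 0]) stool();
translate([1187, 138, 0]) stool();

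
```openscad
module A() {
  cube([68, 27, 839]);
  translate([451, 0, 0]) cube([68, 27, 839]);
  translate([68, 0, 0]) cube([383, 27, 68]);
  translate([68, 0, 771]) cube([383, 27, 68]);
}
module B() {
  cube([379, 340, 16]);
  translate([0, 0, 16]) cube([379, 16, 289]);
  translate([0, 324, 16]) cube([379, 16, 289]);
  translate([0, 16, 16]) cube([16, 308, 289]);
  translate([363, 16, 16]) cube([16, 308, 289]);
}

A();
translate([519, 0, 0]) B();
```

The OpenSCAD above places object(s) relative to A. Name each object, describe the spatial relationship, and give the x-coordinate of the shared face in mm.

The picture frame's +x face and the open box's −x face are both at x = 519 mm.

A is a picture frame. B is an open box. The open box is against the picture frame's +x side, with their −y faces flush. The x-coordinate of the shared face is 519 mm.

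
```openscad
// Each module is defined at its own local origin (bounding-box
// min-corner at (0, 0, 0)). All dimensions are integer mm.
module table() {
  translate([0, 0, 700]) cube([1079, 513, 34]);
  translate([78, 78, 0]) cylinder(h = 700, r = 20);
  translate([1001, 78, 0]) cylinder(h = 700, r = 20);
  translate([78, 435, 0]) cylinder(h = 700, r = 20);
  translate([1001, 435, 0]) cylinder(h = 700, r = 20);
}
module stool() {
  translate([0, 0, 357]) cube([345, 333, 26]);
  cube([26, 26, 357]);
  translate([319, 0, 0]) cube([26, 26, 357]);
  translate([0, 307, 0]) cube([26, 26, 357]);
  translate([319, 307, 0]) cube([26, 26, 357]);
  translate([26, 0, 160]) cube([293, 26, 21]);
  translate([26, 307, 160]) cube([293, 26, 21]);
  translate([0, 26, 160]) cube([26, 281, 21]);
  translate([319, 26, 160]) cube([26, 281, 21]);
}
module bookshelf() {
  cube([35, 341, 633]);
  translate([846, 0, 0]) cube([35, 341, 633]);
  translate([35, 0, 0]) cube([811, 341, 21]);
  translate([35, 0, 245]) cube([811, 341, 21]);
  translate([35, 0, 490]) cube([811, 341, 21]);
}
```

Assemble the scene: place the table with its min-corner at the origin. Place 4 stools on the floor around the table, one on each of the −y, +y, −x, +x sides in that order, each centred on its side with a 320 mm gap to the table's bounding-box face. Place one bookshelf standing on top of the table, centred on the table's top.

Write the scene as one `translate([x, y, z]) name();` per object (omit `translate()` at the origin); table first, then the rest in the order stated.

table();
translate([367, -653, 0]) stool();
translate([367, 833, 0]) stool();
translate([-665, 90, 0]) stool();
translate([1399, 90, 0]) stool();
translate([99, 86, 734]) bookshelf();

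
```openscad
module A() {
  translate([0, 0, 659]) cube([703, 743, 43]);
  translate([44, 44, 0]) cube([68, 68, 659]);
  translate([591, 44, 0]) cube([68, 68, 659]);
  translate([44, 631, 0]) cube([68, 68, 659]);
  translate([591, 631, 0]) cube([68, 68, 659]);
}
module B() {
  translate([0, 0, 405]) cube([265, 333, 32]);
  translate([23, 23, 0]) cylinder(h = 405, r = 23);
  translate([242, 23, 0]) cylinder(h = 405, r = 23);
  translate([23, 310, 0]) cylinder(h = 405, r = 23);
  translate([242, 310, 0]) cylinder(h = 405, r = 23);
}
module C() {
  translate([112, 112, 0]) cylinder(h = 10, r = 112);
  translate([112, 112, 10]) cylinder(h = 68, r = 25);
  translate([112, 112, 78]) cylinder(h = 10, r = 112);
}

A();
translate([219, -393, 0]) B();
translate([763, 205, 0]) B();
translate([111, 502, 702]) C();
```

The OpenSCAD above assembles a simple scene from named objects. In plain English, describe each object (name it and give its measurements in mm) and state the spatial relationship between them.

A is a rectangular dining table. The top is 703×743×43 mm with its upper surface at z = 702 mm. It stands on four 68×68 mm square legs, each inset 44 mm from the nearest pair of top edges, running from the floor to the underside of the top.

B is a four-legged stool. The seat is 265×333 mm, 32 mm thick, top at z = 437 mm. It stands on four round legs, each 46 mm in diameter, from z = 0 to the seat underside, each leg's axis is inset half a diameter from the nearest pair of seat edges (so the leg's bounding box is flush with the corner).

C is a spool: two coaxial disc flanges of radius 112 mm and thickness 10 mm, joined by a core cylinder of radius 25 mm and height 68 mm. The lower flange rests on z = 0 and the three cylinders share a vertical axis.

Two stools sit around the table at the −y, +x sides. The spool is on top of the table.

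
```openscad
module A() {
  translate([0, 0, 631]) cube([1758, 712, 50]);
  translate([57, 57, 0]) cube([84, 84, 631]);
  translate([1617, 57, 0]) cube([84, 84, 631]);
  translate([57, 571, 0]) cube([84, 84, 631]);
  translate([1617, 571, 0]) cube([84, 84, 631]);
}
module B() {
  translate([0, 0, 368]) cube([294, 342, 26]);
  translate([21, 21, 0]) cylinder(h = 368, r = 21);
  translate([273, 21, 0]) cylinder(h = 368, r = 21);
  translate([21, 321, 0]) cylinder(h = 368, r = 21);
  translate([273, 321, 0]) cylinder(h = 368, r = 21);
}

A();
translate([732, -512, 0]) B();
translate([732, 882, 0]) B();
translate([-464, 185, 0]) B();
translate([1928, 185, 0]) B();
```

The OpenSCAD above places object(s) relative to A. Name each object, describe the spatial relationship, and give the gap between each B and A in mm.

A is a table. B is a stool. Four stools sit around the table at the −y, +y, −x, +x sides. The gap between each stool and the table is 170 mm.

Each stool's nearest face is 170 mm from the table's bounding box.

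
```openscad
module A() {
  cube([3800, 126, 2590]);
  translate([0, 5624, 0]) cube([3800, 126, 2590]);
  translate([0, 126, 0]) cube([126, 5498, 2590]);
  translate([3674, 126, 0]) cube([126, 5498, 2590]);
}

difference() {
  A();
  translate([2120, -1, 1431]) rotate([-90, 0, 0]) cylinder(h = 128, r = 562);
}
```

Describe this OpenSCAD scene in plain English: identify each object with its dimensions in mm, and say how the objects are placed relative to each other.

A is a box-shaped house frame (walls only): outside footprint 3800×5750 mm, wall height 2590 mm, wall thickness 126 mm. The two y-facing walls run the full x-width; the two x-facing walls fit between the inner faces of the y-facing walls.

The house frame has a circular hole of radius 562 mm through its front wall, centred at (x = 2120, z = 1431).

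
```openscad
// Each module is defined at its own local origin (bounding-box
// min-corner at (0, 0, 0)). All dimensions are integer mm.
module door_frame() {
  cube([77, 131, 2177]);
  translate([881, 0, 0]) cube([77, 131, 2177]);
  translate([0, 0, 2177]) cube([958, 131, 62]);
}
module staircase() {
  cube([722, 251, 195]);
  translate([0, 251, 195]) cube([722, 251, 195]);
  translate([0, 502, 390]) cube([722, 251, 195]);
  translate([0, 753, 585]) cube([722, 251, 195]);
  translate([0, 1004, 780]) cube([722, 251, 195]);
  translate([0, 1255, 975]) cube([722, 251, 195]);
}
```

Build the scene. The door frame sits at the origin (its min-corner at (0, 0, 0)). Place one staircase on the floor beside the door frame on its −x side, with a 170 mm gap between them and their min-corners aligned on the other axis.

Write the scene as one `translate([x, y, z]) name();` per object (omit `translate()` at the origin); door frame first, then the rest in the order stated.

door_frame();
translate([-892, 0, 0]) staircase();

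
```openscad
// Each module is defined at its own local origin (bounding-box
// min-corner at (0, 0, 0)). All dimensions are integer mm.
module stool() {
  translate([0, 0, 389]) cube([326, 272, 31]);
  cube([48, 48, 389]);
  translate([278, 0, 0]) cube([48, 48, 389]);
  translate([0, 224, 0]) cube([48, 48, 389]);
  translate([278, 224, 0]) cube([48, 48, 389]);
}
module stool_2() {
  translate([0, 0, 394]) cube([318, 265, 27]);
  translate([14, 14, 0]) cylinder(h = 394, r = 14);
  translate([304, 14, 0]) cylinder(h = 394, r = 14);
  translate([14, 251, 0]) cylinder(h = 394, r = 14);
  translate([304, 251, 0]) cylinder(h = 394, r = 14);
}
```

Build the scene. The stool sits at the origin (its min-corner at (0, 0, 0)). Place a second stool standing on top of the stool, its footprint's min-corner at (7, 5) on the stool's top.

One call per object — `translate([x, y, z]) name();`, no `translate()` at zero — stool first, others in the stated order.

stool();
translate([7, 5, 420]) stool_2();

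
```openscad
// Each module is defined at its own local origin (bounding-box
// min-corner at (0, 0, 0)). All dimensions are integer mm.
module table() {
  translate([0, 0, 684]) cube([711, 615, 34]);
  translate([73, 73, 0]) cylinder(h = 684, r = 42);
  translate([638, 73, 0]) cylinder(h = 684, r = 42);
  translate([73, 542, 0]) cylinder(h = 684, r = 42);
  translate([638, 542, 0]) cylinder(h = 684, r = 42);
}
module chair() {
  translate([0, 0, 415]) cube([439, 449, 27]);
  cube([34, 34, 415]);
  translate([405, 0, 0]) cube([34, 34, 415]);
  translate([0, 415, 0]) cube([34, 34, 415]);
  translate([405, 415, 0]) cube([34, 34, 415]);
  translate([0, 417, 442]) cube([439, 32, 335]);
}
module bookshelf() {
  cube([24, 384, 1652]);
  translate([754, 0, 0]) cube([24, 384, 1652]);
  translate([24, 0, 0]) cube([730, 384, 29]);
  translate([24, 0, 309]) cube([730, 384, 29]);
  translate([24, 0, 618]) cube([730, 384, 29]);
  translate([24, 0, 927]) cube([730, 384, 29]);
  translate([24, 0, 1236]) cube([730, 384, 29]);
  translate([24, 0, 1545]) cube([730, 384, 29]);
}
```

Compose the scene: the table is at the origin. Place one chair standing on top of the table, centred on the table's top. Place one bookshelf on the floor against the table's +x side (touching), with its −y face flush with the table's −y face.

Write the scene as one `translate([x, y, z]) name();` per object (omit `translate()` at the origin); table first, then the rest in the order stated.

table();
translate([136, 83, 718]) chair();
translate([711, 0, 0]) bookshelf();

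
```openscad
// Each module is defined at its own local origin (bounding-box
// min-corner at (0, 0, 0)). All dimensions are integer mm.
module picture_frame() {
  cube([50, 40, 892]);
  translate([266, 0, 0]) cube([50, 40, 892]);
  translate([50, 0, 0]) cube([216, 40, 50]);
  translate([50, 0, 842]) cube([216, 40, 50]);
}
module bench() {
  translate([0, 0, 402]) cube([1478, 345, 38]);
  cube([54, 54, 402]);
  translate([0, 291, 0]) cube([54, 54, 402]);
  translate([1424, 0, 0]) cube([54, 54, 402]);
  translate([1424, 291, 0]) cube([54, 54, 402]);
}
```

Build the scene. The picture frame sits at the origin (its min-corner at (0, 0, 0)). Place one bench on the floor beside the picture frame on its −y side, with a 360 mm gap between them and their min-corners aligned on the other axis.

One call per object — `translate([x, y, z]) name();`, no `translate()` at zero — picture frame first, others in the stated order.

picture_frame();
translate([0, -705, 0]) bench();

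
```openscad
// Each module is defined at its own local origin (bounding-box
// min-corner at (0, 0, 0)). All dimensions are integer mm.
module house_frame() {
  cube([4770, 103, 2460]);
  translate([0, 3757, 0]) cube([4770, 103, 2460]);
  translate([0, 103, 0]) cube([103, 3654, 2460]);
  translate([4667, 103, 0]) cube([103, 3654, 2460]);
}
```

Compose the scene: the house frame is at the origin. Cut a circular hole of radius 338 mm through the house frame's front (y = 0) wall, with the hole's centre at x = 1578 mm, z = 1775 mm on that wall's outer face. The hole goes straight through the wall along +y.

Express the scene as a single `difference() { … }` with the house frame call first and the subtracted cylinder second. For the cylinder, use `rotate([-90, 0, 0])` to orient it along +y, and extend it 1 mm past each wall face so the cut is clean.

difference() {
  house_frame();
  translate([1578, -1, 1775]) rotate([-90, 0, 0]) cylinder(h = 105, r = 338);
}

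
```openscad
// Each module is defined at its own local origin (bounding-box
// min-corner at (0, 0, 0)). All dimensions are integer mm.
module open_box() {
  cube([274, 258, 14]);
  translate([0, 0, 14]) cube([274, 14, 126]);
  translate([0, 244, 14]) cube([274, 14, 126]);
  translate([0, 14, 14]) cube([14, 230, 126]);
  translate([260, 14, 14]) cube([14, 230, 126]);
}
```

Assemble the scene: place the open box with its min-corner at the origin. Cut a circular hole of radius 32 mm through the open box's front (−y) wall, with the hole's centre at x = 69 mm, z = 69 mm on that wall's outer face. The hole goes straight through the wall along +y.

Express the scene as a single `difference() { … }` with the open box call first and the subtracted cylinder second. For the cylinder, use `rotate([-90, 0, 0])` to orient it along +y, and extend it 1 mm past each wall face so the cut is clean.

difference() {
  open_box();
  translate([69, -1, 69]) rotate([-90, 0, 0]) cylinder(h = 16, r = 32);
}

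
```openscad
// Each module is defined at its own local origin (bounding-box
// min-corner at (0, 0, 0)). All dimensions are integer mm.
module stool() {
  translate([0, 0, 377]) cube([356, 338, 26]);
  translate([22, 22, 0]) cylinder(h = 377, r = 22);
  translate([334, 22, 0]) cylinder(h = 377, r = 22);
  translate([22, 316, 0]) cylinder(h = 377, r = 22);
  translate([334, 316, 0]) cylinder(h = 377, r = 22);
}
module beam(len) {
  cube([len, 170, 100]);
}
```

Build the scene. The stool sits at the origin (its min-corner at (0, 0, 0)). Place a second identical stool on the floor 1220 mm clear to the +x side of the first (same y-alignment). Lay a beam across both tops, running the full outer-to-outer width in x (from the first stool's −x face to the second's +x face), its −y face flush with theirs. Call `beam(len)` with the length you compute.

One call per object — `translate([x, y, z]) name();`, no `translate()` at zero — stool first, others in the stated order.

stool();
translate([1576, 0, 0]) stool();
translate([0, 0, 403]) beam(1932);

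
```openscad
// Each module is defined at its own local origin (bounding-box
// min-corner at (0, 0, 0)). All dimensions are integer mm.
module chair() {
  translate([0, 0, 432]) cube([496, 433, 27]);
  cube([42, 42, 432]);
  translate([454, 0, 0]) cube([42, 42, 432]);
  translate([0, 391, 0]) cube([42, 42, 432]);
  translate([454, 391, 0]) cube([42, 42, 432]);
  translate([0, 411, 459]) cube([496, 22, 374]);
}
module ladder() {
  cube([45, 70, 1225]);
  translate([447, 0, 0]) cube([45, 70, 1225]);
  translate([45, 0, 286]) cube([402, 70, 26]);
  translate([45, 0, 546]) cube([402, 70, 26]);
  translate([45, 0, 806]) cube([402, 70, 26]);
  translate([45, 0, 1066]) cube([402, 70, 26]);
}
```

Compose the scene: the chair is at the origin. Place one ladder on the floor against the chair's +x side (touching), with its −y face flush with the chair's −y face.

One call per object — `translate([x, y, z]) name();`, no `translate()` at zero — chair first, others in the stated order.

chair();
translate([496, 0, 0]) ladder();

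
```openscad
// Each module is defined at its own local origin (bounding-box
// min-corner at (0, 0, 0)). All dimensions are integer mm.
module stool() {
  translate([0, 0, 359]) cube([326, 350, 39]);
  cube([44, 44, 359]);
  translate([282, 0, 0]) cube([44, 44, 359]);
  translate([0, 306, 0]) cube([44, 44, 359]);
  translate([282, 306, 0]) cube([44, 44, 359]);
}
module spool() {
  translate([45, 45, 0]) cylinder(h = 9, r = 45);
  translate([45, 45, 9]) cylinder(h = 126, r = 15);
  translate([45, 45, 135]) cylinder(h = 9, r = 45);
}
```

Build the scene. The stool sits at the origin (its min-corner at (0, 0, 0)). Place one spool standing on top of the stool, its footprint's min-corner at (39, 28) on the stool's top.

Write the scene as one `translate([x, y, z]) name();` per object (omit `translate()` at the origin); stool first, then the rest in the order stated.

stool();
translate([39, 28, 398]) spool();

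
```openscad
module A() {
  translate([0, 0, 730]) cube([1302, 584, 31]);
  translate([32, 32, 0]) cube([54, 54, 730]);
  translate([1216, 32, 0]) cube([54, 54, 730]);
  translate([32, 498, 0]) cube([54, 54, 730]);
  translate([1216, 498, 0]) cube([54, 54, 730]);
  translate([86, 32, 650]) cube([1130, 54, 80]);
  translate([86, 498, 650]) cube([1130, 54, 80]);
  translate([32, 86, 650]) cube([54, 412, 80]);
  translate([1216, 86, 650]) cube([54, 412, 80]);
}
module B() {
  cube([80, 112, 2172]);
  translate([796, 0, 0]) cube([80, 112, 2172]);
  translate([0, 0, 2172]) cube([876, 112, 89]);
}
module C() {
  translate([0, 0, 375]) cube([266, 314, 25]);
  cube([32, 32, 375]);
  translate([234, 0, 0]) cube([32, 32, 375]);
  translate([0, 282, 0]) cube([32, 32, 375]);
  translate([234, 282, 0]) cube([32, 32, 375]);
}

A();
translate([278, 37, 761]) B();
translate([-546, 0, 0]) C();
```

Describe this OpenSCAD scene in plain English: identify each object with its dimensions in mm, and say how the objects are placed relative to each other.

A is a table: top 1302 mm (x) × 584 mm (y), 31 mm thick, upper face at z = 761 mm, on four 54×54 mm square legs, each inset 32 mm from the nearest pair of top edges, running from z = 0 to the bottom of the top. Four apron rails, 54 mm thick and 80 mm tall, run between adjacent legs with their top edges flush with the underside of the top and their outer faces flush with the legs' outer faces.

B is a rectangular door frame: two vertical jambs of 80×112 mm section, 2172 mm tall, with a clear opening 716 mm wide between their inner faces. A header 89 mm tall and 112 mm deep lies on top of the jambs and spans the full outside width.

C is a four-legged stool. The seat is 266×314 mm, 25 mm thick, top at z = 400 mm. It stands on four square legs, each 32×32 mm in cross-section, from z = 0 to the seat underside, each flush with a corner of the seat.

The door frame is on top of the table. The stool is on the floor beside the table on its −x side.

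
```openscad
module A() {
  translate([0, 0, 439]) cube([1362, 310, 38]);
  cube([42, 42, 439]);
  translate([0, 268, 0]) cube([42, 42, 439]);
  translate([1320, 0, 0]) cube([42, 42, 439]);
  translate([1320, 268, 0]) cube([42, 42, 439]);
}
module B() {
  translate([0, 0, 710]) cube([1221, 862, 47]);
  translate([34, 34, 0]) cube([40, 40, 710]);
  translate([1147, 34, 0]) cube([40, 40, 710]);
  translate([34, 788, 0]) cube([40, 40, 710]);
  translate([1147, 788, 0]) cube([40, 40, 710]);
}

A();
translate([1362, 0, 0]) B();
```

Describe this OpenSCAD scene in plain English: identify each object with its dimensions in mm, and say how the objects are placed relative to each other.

A is a bench: a 1362×310 mm seat slab, 38 mm thick, top at z = 477 mm, on four 42×42 mm square legs flush with the seat corners and standing on z = 0.

B is a rectangular dining table. The top is 1221×862×47 mm with its upper surface at z = 757 mm. It stands on four 40×40 mm square legs, each inset 34 mm from the nearest pair of top edges, running from the floor to the underside of the top.

The table is against the bench's +x side, with their −y faces flush.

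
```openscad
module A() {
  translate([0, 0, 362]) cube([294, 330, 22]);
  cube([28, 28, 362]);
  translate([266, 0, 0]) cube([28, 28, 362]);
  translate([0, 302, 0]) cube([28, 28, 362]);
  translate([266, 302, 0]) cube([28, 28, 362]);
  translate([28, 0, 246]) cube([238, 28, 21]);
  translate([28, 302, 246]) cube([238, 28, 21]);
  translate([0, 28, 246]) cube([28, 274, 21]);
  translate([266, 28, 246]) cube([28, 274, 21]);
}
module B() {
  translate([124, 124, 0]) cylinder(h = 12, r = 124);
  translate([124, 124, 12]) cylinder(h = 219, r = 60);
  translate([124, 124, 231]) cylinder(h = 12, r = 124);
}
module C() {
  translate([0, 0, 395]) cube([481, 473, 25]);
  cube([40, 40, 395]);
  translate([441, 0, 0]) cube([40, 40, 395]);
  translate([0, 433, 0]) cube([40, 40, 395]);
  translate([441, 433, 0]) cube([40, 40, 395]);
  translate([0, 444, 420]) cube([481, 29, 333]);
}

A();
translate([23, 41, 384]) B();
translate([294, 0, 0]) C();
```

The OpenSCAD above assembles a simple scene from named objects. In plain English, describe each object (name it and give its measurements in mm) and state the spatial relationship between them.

A is a four-legged stool. The seat is 294×330 mm, 22 mm thick, top at z = 384 mm. It stands on four square legs, each 28×28 mm in cross-section, from z = 0 to the seat underside, each flush with a corner of the seat. Four stretchers, 28 mm wide and 21 mm tall, connect adjacent legs with their undersides at z = 246 mm, each running between the inner faces of the legs it joins and aligned with the legs' outer faces on the other axis.

B is a spool: two coaxial disc flanges of radius 124 mm and thickness 12 mm, joined by a core cylinder of radius 60 mm and height 219 mm. The lower flange rests on z = 0 and the three cylinders share a vertical axis.

C is a chair. The seat is a 481×473×25 mm slab with its top at z = 420 mm, on four 40×40 mm corner legs (flush with the seat edges, standing on z = 0). A flat backrest 29 mm thick, 333 mm tall, spans the full seat width and rises from the seat top along its +y edge, rear face flush with the rear of the seat.

The spool is on top of the stool, centred. The chair is against the stool's +x side, with their −y faces flush.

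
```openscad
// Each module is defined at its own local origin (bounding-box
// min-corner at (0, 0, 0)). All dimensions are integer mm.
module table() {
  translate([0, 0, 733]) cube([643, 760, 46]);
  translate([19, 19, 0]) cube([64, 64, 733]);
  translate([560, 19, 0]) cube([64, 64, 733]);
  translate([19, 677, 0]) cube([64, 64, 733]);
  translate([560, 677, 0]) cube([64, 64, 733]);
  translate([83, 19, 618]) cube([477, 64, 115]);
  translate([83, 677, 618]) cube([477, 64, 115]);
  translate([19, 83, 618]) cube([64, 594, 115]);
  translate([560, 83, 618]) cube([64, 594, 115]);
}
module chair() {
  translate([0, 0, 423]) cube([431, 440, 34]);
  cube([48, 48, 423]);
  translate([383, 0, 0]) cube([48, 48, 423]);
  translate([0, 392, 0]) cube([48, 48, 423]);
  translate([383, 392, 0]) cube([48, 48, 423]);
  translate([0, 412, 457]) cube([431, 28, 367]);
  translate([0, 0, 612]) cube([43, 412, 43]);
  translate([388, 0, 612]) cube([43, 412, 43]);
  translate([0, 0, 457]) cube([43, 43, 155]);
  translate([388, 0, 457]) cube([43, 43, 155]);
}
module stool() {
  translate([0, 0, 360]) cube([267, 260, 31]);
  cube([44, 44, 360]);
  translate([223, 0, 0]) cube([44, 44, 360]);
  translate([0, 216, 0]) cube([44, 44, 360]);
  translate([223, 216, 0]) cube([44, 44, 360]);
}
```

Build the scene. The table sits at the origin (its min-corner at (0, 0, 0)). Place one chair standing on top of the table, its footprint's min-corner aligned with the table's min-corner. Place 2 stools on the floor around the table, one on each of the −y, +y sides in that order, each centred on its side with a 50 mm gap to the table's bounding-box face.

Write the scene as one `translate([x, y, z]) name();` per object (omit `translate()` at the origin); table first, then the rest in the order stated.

table();
translate([0, 0, 779]) chair();
translate([188, -310, 0]) stool();
translate([188, 810, 0]) stool();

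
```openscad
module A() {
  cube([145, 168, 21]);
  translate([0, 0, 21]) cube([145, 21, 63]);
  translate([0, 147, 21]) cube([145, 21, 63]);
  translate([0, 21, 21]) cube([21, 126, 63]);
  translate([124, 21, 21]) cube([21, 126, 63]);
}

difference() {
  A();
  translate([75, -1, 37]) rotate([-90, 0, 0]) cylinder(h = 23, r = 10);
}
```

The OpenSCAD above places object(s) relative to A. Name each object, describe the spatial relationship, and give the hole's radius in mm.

The subtracted cylinder has r = 10 mm.

A is an open box. The open box has a circular hole through its front wall. The hole's radius is 10 mm.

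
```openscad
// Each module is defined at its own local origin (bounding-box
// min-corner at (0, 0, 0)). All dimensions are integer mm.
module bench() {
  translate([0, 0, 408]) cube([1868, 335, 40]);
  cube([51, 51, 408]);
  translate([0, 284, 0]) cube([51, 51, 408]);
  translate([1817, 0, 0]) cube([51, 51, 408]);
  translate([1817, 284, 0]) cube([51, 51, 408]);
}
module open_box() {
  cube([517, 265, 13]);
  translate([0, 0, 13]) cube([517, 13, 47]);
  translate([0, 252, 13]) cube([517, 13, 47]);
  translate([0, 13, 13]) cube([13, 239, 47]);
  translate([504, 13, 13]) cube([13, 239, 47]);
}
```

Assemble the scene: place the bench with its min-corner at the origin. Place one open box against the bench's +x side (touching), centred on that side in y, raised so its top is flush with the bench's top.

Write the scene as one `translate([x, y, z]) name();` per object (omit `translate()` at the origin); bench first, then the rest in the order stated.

bench();
translate([1868, 35, 388]) open_box();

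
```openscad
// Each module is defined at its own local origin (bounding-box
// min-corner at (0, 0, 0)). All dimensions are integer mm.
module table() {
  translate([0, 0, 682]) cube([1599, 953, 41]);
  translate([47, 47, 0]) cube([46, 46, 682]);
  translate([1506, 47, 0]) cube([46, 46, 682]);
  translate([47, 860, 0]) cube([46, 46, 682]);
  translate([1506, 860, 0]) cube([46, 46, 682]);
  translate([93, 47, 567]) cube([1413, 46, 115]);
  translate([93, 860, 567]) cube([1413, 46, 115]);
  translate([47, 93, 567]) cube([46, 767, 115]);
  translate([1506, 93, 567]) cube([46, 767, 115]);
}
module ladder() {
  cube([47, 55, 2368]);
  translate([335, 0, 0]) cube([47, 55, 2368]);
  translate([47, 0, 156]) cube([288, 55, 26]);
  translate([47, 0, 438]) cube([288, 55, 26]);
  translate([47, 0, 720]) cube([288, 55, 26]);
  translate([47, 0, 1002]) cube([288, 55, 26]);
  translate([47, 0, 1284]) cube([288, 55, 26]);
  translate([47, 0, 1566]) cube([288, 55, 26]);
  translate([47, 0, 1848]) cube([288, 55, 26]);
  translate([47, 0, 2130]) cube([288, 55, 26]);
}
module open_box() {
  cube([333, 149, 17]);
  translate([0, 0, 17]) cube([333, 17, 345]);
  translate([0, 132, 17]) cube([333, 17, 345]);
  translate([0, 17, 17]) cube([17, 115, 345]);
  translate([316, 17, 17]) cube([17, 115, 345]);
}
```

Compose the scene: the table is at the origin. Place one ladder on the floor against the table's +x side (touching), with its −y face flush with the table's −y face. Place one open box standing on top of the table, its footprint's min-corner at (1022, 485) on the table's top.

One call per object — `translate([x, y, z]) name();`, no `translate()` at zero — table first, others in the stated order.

table();
translate([1599, 0, 0]) ladder();
translate([1022, 485, 723]) open_box();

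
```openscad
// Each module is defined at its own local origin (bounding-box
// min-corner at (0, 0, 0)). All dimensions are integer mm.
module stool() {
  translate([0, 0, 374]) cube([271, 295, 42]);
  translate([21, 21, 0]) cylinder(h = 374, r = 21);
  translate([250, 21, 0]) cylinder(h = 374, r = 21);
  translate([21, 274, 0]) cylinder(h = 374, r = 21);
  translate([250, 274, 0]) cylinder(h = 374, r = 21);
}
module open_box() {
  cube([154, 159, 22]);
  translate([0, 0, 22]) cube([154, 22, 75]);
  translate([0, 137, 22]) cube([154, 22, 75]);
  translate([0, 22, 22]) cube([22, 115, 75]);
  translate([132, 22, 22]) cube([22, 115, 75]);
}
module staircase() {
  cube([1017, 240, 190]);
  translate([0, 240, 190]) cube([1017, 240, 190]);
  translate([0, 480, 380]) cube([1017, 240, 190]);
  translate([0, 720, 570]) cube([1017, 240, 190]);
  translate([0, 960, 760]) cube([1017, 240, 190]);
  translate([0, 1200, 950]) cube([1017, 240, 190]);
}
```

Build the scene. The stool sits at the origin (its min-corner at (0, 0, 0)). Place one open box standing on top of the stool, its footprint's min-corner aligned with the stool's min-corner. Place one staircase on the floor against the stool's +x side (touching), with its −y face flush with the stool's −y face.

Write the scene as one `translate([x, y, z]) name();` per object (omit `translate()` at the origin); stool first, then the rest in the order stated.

stool();
translate([0, 0, 416]) open_box();
translate([271, 0, 0]) staircase();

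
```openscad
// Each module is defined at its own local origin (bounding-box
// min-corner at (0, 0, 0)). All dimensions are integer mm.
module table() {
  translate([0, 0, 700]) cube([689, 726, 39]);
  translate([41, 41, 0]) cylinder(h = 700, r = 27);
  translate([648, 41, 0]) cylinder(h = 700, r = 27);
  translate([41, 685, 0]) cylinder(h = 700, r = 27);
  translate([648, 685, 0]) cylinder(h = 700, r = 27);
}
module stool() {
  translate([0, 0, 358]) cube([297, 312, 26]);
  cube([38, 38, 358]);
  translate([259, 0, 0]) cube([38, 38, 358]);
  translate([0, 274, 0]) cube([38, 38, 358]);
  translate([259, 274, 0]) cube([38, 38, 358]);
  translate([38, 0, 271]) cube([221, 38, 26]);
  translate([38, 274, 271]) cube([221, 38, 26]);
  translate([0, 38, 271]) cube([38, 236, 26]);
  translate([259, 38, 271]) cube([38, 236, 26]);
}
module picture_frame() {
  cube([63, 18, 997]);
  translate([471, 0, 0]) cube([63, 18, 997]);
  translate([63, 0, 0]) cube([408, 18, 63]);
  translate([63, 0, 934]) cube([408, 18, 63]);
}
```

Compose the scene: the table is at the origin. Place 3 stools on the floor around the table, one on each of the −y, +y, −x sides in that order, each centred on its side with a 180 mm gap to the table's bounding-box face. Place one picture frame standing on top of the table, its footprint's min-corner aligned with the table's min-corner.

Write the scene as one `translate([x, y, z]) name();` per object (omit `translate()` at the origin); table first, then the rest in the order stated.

table();
translate([196, -492, 0]) stool();
translate([196, 906, 0]) stool();
translate([-477, 207, 0]) stool();
translate([0, 0, 739]) picture_frame();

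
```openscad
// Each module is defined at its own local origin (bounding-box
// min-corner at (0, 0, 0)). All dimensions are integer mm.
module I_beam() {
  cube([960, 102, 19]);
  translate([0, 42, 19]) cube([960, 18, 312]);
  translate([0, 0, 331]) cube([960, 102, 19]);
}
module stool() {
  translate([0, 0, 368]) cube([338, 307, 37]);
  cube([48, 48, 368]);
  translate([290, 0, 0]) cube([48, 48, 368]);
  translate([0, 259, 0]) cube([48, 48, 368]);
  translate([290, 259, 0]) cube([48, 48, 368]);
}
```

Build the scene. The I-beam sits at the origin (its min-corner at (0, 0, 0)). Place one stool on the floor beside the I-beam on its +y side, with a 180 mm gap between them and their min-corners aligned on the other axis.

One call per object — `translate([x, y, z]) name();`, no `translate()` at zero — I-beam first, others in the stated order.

I_beam();
translate([0, 282, 0]) stool();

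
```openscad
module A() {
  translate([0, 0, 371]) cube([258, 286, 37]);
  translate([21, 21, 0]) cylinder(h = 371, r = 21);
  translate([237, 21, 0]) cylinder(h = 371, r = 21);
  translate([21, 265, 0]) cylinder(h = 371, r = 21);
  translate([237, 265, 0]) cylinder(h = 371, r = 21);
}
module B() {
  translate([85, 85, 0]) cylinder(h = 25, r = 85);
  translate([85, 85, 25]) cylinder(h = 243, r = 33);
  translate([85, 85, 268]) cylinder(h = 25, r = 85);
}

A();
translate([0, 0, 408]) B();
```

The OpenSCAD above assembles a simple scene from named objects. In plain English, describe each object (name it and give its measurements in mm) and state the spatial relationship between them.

A is a four-legged stool. The seat is a 258×286×37 mm slab whose top surface is at z = 408 mm; four round legs, each 42 mm in diameter, run from the floor (z = 0) to the underside of the seat, each leg's axis is inset half a diameter from the nearest pair of seat edges (so the leg's bounding box is flush with the corner).

B is a spool: two coaxial disc flanges of radius 85 mm and thickness 25 mm, joined by a core cylinder of radius 33 mm and height 243 mm. The lower flange rests on z = 0 and the three cylinders share a vertical axis.

The spool is on top of the stool.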